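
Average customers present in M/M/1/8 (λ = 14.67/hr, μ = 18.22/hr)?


ρ = 14.67/18.22 = 0.8052
L = ρ[1 − (K+1)ρ^K + Kρ^(K+1)] / [(1−ρ)(1−ρ^(K+1))]
Numerator: 0.8052·(1 − 9·0.176626 + 8·0.142212) = 0.441278
Denominator: (0.1948)·(0.857788) = 0.167132
L = 0.441278/0.167132 = 2.6403

Final: 2.6403


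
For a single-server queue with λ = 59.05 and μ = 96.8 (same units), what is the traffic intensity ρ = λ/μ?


ρ = λ/μ = 59.05/96.8 = 0.6100

Final: 0.6100


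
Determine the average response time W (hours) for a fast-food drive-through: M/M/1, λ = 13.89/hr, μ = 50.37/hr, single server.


W = 1/(μ−λ) = 1/(50.37 − 13.89) = 1/36.48 = 0.02741 hr

Final: 0.02741 hr


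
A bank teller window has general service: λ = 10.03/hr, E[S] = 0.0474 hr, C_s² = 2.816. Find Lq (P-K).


ρ = λ·E[S] = 10.03·0.0474 = 0.4754
Lq = ρ²(1+C_s²)/(2(1−ρ)) = 0.2260·(1+2.816)/(2·0.5246)
= 0.2260·3.8160/1.0492 = 0.82210

Final: 0.82210


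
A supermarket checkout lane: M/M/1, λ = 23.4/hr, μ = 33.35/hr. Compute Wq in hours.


ρ = 23.4/33.35 = 0.7016
Wq = ρ/(μ−λ) = 0.7016/(33.35 − 23.4) = 0.7016/9.95 = 0.07052 hr

Final: 0.07052 hr


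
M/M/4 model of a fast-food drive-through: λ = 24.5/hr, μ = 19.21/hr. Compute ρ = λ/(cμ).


ρ = λ/(cμ) = 24.5/(4·19.21) = 24.5/76.84 = 0.3188

Final: 0.3188


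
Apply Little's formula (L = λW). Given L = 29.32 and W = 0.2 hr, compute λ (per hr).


λ = L/W = 29.32/0.2 = 146.6000 /hr

Final: 146.6000 /hr


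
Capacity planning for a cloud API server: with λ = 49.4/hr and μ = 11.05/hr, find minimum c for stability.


Stability requires cμ > λ ⇔ c > λ/μ.
λ/μ = 49.4/11.05 = 4.4706
Minimum integer c = ⌊4.4706⌋ + 1 = 5
Check: 5·11.05 = 55.25 > 49.4, while 4·11.05 = 44.20 ≤ 49.4

Final: 5 servers


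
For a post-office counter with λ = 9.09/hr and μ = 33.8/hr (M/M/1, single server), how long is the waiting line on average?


ρ = 9.09/33.8 = 0.2689
Lq = ρ²/(1−ρ) = 0.07233/0.7311 = 0.09893

Final: 0.09893


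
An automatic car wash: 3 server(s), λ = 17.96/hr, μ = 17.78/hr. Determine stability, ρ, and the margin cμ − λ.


Total capacity cμ = 3·17.78 = 53.34/hr
ρ = λ/(cμ) = 17.96/53.34 = 0.3367
Stable ⇔ ρ < 1: YES
Spare capacity = cμ − λ = 53.34 − 17.96 = 35.38/hr

Final: ρ = 0.3367; stable; margin = 35.38/hr


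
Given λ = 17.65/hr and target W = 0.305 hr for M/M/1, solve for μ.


W = 1/(μ−λ) ⇒ μ − λ = 1/W = 1/0.305 = 3.2787
μ = λ + 1/W = 17.65 + 3.2787 = 20.9287 per hr

Final: 20.9287 /hr


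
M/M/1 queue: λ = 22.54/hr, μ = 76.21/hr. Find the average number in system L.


ρ = λ/μ = 22.54/76.21 = 0.2958
L = ρ/(1−ρ) = 0.2958/(1 − 0.2958) = 0.2958/0.7042 = 0.4200

Final: 0.4200


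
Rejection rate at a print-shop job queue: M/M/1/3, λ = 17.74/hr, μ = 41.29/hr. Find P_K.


ρ = λ/μ = 17.74/41.29 = 0.4296
P_K = (1−ρ)ρ^K/(1−ρ^(K+1)) = (0.5704·0.079310)/(1 − 0.034075)
= 0.045235/0.965925 = 0.046830

Final: 0.046830


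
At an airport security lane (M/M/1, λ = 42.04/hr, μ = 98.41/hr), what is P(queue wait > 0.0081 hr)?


ρ = 42.04/98.41 = 0.4272
P(Wq > t) = ρ·e^{−(μ−λ)t} = 0.4272·e^{−0.4566}
= 0.4272·0.633436 = 0.270599

Final: 0.270599


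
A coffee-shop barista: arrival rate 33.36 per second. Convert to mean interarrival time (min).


Mean interarrival time = 1/λ = 1/33.36 second = 0.02998 second
In minutes: 0.02998 × 0.0166667 = 0.0004996 min

Final: 0.0004996 min


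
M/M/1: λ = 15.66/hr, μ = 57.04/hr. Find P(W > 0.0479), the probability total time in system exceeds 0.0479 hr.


W ~ Exponential(μ−λ) for M/M/1.
μ − λ = 57.04 − 15.66 = 41.3800
P(W > t) = e^{−(μ−λ)t} = e^{−1.9821} = 0.137779

Final: 0.137779


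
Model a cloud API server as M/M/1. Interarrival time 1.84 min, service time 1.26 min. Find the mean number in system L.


λ = 60/1.84 = 32.6087 /hr
μ = 60/1.26 = 47.6190 /hr
ρ = λ/μ = 32.6087/47.6190 = 0.6848
L = ρ/(1−ρ) = 0.6848/0.3152 = 2.1724

Final: 2.1724


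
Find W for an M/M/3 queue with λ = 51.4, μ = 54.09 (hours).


a = 0.9503; ρ = 0.3168; P₀ = 0.382981
Lq = P₀·a^c·ρ/(c!(1−ρ)²) = 0.03717
Wq = Lq/λ = 0.03717/51.4 = 0.0007231 hr
W = Wq + 1/μ = 0.0007231 + 0.01849 = 0.01921 hr

Final: 0.01921 hr


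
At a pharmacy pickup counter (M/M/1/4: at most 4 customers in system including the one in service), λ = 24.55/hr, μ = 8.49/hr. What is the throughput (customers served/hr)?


ρ = 2.8916; P_K = (1−ρ)ρ^4/(1−ρ^5) = 0.657427
λ_eff = λ(1 − P_K) = 24.55·(1 − 0.657427) = 24.55·0.342573 = 8.4102 /hr

Final: 8.4102 /hr


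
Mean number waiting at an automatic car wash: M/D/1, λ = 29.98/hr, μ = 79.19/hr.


ρ = 29.98/79.19 = 0.3786
M/D/1: Lq = ρ²/(2(1−ρ)) = 0.1433/(2·0.6214) = 0.11532

Final: 0.11532


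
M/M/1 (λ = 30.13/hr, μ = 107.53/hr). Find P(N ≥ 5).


ρ = 30.13/107.53 = 0.2802
P(N ≥ n) = ρ^n = 0.2802^5 = 0.001727

Final: 0.001727


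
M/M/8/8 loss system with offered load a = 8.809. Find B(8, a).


B(c,a) = (a^c/c!) / Σ_{k=0}^{c} a^k/k!
a^8/8! = 899.274661
Σ terms (k=0..8): 1.00000 + 8.80900 + 38.79924 + 113.92750 + 250.89684 + 442.03006 + 648.97380 + 816.68717 + 899.27466 = 3220.398278
B = 899.274661/3220.398278 = 0.279243

Final: 0.279243


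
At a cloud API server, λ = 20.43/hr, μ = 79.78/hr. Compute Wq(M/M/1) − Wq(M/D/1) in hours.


ρ = 20.43/79.78 = 0.2561
Wq(M/M/1) = ρ/(μ−λ) = 0.2561/59.35 = 0.004315 hr
Wq(M/D/1) = ρ/(2(μ−λ)) = 0.002157 hr
Savings = 0.004315 − 0.002157 = 0.002157 hr

Final: 0.002157 hr


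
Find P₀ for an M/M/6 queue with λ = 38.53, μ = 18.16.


a = λ/μ = 38.53/18.16 = 2.1217; ρ = a/c = 0.3536
Σ_{k=0}^{5} a^k/k! (terms k=0..5) = 1.00000 + 2.12170 + 2.25080 + 1.59184 + 0.84435 + 0.35829 = 8.16697
Tail: a^6/(6!(1−ρ)) = 91.22187/(720·0.6464) = 0.19601
P₀ = 1/(8.16697 + 0.19601) = 1/8.36298 = 0.119575

Final: 0.119575


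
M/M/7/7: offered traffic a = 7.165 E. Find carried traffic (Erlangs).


B(7,7.165) = 0.259025 (Erlang-B)
Carried load = a(1 − B) = 7.165·(1 − 0.259025) = 7.165·0.740975 = 5.3091 E

Final: 5.3091 Erlangs


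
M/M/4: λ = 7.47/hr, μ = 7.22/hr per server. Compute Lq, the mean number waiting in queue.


a = λ/μ = 1.0346; ρ = a/4 = 0.2587
P₀ = 0.354756
Lq = P₀·a^c·ρ / (c!·(1−ρ)²) = 0.354756·1.14587·0.2587/(24·0.54959)
= 0.007971

Final: 0.007971


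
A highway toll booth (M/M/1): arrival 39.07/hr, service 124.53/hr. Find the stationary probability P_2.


ρ = 39.07/124.53 = 0.3137
P_n = (1−ρ)·ρ^n = (1 − 0.3137)·0.3137^2 = 0.6863·0.098433 = 0.067550

Final: 0.067550


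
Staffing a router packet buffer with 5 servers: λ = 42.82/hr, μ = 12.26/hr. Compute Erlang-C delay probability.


a = λ/μ = 3.4927; ρ = a/5 = 0.6985
P₀ = 0.026137 (from M/M/c formula)
C(c,a) = [a^c/(c!(1−ρ))]·P₀ = [519.73380/(120·0.3015)]·0.026137
= 14.36674·0.026137 = 0.375503

Final: 0.375503


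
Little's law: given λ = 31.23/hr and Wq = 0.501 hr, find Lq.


Lq = λWq = 31.23·0.501 = 15.6462

Final: 15.6462


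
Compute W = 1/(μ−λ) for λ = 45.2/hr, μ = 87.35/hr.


W = 1/(μ−λ) = 1/(87.35 − 45.2) = 1/42.15 = 0.02372 hr

Final: 0.02372 hr


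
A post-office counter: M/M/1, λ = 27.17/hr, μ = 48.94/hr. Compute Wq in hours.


ρ = 27.17/48.94 = 0.5552
Wq = ρ/(μ−λ) = 0.5552/(48.94 − 27.17) = 0.5552/21.77 = 0.02550 hr

Final: 0.02550 hr


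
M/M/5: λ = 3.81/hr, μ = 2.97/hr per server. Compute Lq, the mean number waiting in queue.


a = λ/μ = 1.2828; ρ = a/5 = 0.2566
P₀ = 0.277063
Lq = P₀·a^c·ρ / (c!·(1−ρ)²) = 0.277063·3.47410·0.2566/(120·0.55269)
= 0.003724

Final: 0.003724


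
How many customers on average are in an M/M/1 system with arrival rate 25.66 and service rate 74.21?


ρ = λ/μ = 25.66/74.21 = 0.3458
L = ρ/(1−ρ) = 0.3458/(1 − 0.3458) = 0.3458/0.6542 = 0.5285

Final: 0.5285


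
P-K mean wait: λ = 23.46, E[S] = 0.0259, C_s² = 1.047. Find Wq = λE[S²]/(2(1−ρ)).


ρ = λ·E[S] = 23.46·0.0259 = 0.6076
E[S²] = E[S]²(1+C_s²) = 0.0259²·(1+1.047) = 0.001373
Wq = λ·E[S²]/(2(1−ρ)) = 23.46·0.001373/(2·0.3924) = 0.04105 hr

Final: 0.04105 hr


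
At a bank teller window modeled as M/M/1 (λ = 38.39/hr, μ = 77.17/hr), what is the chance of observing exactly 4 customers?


ρ = 38.39/77.17 = 0.4975
P_n = (1−ρ)·ρ^n = (1 − 0.4975)·0.4975^4 = 0.5025·0.061246 = 0.030778

Final: 0.030778


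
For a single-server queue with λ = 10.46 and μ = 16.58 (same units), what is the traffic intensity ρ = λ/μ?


ρ = λ/μ = 10.46/16.58 = 0.6309

Final: 0.6309


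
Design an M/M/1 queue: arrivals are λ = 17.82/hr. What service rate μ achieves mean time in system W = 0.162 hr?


W = 1/(μ−λ) ⇒ μ − λ = 1/W = 1/0.162 = 6.1728
μ = λ + 1/W = 17.82 + 6.1728 = 23.9928 per hr

Final: 23.9928 /hr


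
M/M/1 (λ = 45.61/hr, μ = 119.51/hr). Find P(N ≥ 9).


ρ = 45.61/119.51 = 0.3816
P(N ≥ n) = ρ^n = 0.3816^9 = 0.0001718

Final: 0.0001718


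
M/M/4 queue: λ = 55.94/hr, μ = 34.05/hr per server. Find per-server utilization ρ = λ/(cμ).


ρ = λ/(cμ) = 55.94/(4·34.05) = 55.94/136.20 = 0.4107

Final: 0.4107


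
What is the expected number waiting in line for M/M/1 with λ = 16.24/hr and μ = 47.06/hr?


ρ = 16.24/47.06 = 0.3451
Lq = ρ²/(1−ρ) = 0.1191/0.6549 = 0.1818

Final: 0.1818


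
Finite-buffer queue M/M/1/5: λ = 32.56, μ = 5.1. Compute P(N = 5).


ρ = λ/μ = 32.56/5.1 = 6.3843
P_K = (1−ρ)ρ^K/(1−ρ^(K+1)) = (-5.3843·10606.475683)/(1 − 67715.068279)
= -57108.592597/-67714.068279 = 0.843379

Final: 0.843379


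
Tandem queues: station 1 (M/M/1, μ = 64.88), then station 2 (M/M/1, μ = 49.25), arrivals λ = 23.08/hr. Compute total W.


Each node sees arrival rate λ = 23.08/hr (tandem ⇒ throughput preserved).
W₁ = 1/(μ₁−λ) = 1/(64.88−23.08) = 0.02392 hr
W₂ = 1/(μ₂−λ) = 1/(49.25−23.08) = 0.03821 hr
W_total = W₁ + W₂ = 0.02392 + 0.03821 = 0.06214 hr

Final: 0.06214 hr


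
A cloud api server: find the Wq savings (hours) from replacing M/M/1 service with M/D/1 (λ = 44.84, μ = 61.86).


ρ = 44.84/61.86 = 0.7249
Wq(M/M/1) = ρ/(μ−λ) = 0.7249/17.02 = 0.04259 hr
Wq(M/D/1) = ρ/(2(μ−λ)) = 0.02129 hr
Savings = 0.04259 − 0.02129 = 0.02129 hr

Final: 0.02129 hr


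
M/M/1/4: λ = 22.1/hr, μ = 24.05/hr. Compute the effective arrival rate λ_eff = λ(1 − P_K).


ρ = 0.9189; P_K = (1−ρ)ρ^4/(1−ρ^5) = 0.167681
λ_eff = λ(1 − P_K) = 22.1·(1 − 0.167681) = 22.1·0.832319 = 18.3942 /hr

Final: 18.3942 /hr


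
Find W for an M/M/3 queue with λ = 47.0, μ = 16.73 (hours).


a = 2.8093; ρ = 0.9364; P₀ = 0.015175
Lq = P₀·a^c·ρ/(c!(1−ρ)²) = 12.99952
Wq = Lq/λ = 12.99952/47.0 = 0.27659 hr
W = Wq + 1/μ = 0.27659 + 0.05977 = 0.33636 hr

Final: 0.33636 hr


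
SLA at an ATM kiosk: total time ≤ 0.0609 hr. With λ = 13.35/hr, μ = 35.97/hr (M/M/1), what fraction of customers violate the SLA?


W ~ Exponential(μ−λ) for M/M/1.
μ − λ = 35.97 − 13.35 = 22.6200
P(W > t) = e^{−(μ−λ)t} = e^{−1.3776} = 0.252194

Final: 0.252194


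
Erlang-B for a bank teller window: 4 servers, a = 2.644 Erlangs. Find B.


B(c,a) = (a^c/c!) / Σ_{k=0}^{c} a^k/k!
a^4/4! = 2.036266
Σ terms (k=0..4): 1.00000 + 2.64400 + 3.49537 + 3.08058 + 2.03627 = 12.256219
B = 2.036266/12.256219 = 0.166141

Final: 0.166141


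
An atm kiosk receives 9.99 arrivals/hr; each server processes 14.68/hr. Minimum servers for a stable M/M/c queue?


Stability requires cμ > λ ⇔ c > λ/μ.
λ/μ = 9.99/14.68 = 0.6805
Minimum integer c = ⌊0.6805⌋ + 1 = 1
Check: 1·14.68 = 14.68 > 9.99, while 0·14.68 = 0.00 ≤ 9.99

Final: 1 servers


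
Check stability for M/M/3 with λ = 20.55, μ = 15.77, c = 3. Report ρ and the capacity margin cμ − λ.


Total capacity cμ = 3·15.77 = 47.31/hr
ρ = λ/(cμ) = 20.55/47.31 = 0.4344
Stable ⇔ ρ < 1: YES
Spare capacity = cμ − λ = 47.31 − 20.55 = 26.76/hr

Final: ρ = 0.4344; stable; margin = 26.76/hr


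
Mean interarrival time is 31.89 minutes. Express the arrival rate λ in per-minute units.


λ = 1/(interarrival time) in consistent units.
1 minute = 1 min, so λ = 1/31.89 = 0.03136 per minute

Final: 0.03136 /min


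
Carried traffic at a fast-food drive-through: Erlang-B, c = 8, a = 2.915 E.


B(8,2.915) = 0.007031 (Erlang-B)
Carried load = a(1 − B) = 2.915·(1 − 0.007031) = 2.915·0.992969 = 2.8945 E

Final: 2.8945 Erlangs


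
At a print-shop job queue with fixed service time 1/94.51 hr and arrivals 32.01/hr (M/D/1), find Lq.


ρ = 32.01/94.51 = 0.3387
M/D/1: Lq = ρ²/(2(1−ρ)) = 0.1147/(2·0.6613) = 0.08673

Final: 0.08673


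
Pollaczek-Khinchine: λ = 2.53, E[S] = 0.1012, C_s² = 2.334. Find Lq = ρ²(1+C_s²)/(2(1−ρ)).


ρ = λ·E[S] = 2.53·0.1012 = 0.2560
Lq = ρ²(1+C_s²)/(2(1−ρ)) = 0.06555·(1+2.334)/(2·0.7440)
= 0.06555·3.3340/1.4879 = 0.14689

Final: 0.14689


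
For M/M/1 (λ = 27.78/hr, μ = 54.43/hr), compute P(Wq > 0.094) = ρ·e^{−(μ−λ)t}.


ρ = 27.78/54.43 = 0.5104
P(Wq > t) = ρ·e^{−(μ−λ)t} = 0.5104·e^{−2.5051}
= 0.5104·0.081667 = 0.041681

Final: 0.041681


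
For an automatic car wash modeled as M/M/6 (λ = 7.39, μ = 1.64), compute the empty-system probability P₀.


a = λ/μ = 7.39/1.64 = 4.5061; ρ = a/c = 0.7510
Σ_{k=0}^{5} a^k/k! (terms k=0..5) = 1.00000 + 4.50610 + 10.15246 + 15.24932 + 17.17873 + 15.48181 = 63.56842
Tail: a^6/(6!(1−ρ)) = 8371.50502/(720·0.2490) = 46.69819
P₀ = 1/(63.56842 + 46.69819) = 1/110.26661 = 0.009069

Final: 0.009069


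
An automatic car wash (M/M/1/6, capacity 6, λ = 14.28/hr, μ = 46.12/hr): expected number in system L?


ρ = 14.28/46.12 = 0.3096
L = ρ[1 − (K+1)ρ^K + Kρ^(K+1)] / [(1−ρ)(1−ρ^(K+1))]
Numerator: 0.3096·(1 − 7·0.0008811 + 6·0.0002728) = 0.308224
Denominator: (0.6904)·(0.999727) = 0.690185
L = 0.308224/0.690185 = 0.4466

Final: 0.4466


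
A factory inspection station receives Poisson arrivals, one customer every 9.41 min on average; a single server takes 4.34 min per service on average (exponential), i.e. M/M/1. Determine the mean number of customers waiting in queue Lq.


λ = 60/9.41 = 6.3762 /hr
μ = 60/4.34 = 13.8249 /hr
ρ = λ/μ = 6.3762/13.8249 = 0.4612
Lq = ρ²/(1−ρ) = 0.2127/0.5388 = 0.3948

Final: 0.3948


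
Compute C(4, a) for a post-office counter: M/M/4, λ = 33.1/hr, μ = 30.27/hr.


a = λ/μ = 1.0935; ρ = a/4 = 0.2734
P₀ = 0.334307 (from M/M/c formula)
C(c,a) = [a^c/(c!(1−ρ))]·P₀ = [1.42976/(24·0.7266)]·0.334307
= 0.08199·0.334307 = 0.027409

Final: 0.027409


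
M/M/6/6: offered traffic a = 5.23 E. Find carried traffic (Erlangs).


B(6,5.23) = 0.209066 (Erlang-B)
Carried load = a(1 − B) = 5.23·(1 − 0.209066) = 5.23·0.790934 = 4.1366 E

Final: 4.1366 Erlangs


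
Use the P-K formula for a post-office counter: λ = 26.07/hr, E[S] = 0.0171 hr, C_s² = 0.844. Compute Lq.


ρ = λ·E[S] = 26.07·0.0171 = 0.4458
Lq = ρ²(1+C_s²)/(2(1−ρ)) = 0.1987·(1+0.844)/(2·0.5542)
= 0.1987·1.8440/1.1084 = 0.33063

Final: 0.33063


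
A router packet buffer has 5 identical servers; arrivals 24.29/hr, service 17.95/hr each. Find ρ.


ρ = λ/(cμ) = 24.29/(5·17.95) = 24.29/89.75 = 0.2706

Final: 0.2706


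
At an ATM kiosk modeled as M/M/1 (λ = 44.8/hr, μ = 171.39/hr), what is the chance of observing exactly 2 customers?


ρ = 44.8/171.39 = 0.2614
P_n = (1−ρ)·ρ^n = (1 − 0.2614)·0.2614^2 = 0.7386·0.068326 = 0.050466

Final: 0.050466


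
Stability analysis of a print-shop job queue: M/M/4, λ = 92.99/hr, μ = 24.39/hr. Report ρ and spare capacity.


Total capacity cμ = 4·24.39 = 97.56/hr
ρ = λ/(cμ) = 92.99/97.56 = 0.9532
Stable ⇔ ρ < 1: YES
Spare capacity = cμ − λ = 97.56 − 92.99 = 4.57/hr

Final: ρ = 0.9532; stable; margin = 4.57/hr


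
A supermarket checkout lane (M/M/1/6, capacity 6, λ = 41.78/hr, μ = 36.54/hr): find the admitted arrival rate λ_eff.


ρ = 1.1434; P_K = (1−ρ)ρ^6/(1−ρ^7) = 0.206072
λ_eff = λ(1 − P_K) = 41.78·(1 − 0.206072) = 41.78·0.793928 = 33.1703 /hr

Final: 33.1703 /hr


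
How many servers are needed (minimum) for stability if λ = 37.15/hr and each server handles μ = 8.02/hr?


Stability requires cμ > λ ⇔ c > λ/μ.
λ/μ = 37.15/8.02 = 4.6322
Minimum integer c = ⌊4.6322⌋ + 1 = 5
Check: 5·8.02 = 40.10 > 37.15, while 4·8.02 = 32.08 ≤ 37.15

Final: 5 servers


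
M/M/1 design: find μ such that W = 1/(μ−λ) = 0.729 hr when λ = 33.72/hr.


W = 1/(μ−λ) ⇒ μ − λ = 1/W = 1/0.729 = 1.3717
μ = λ + 1/W = 33.72 + 1.3717 = 35.0917 per hr

Final: 35.0917 /hr


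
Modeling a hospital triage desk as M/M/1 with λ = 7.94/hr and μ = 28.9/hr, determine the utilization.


ρ = λ/μ = 7.94/28.9 = 0.2747

Final: 0.2747


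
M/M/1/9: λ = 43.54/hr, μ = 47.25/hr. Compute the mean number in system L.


ρ = 43.54/47.25 = 0.9215
L = ρ[1 − (K+1)ρ^K + Kρ^(K+1)] / [(1−ρ)(1−ρ^(K+1))]
Numerator: 0.9215·(1 − 10·0.479049 + 9·0.441434) = 0.168100
Denominator: (0.07852)·(0.558566) = 0.043858
L = 0.168100/0.043858 = 3.8329

Final: 3.8329


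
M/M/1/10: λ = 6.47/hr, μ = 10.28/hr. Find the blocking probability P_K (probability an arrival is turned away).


ρ = λ/μ = 6.47/10.28 = 0.6294
P_K = (1−ρ)ρ^K/(1−ρ^(K+1)) = (0.3706·0.009752)/(1 − 0.006138)
= 0.003614/0.993862 = 0.003637

Final: 0.003637


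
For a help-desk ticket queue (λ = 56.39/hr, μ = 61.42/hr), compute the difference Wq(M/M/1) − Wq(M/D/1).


ρ = 56.39/61.42 = 0.9181
Wq(M/M/1) = ρ/(μ−λ) = 0.9181/5.03 = 0.18253 hr
Wq(M/D/1) = ρ/(2(μ−λ)) = 0.09126 hr
Savings = 0.18253 − 0.09126 = 0.09126 hr

Final: 0.09126 hr


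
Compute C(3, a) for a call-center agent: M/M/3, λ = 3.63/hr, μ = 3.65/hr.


a = λ/μ = 0.9945; ρ = a/3 = 0.3315
P₀ = 0.365725 (from M/M/c formula)
C(c,a) = [a^c/(c!(1−ρ))]·P₀ = [0.98365/(6·0.6685)]·0.365725
= 0.24524·0.365725 = 0.089691

Final: 0.089691


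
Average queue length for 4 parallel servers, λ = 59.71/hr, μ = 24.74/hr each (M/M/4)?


a = λ/μ = 2.4135; ρ = a/4 = 0.6034
P₀ = 0.081742
Lq = P₀·a^c·ρ / (c!·(1−ρ)²) = 0.081742·33.93044·0.6034/(24·0.15731)
= 0.44325

Final: 0.44325


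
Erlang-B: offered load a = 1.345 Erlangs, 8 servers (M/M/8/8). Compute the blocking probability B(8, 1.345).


B(c,a) = (a^c/c!) / Σ_{k=0}^{c} a^k/k!
a^8/8! = 0.0002656
Σ terms (k=0..8): 1.00000 + 1.34500 + 0.90451 + 0.40552 + 0.13636 + 0.03668 + 0.008222 + 0.001580 + 0.0002656 = 3.838141
B = 0.0002656/3.838141 = 0.00006920

Final: 0.00006920


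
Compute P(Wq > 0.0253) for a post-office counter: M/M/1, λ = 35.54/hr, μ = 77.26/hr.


ρ = 35.54/77.26 = 0.4600
P(Wq > t) = ρ·e^{−(μ−λ)t} = 0.4600·e^{−1.0555}
= 0.4600·0.348013 = 0.160088

Final: 0.160088


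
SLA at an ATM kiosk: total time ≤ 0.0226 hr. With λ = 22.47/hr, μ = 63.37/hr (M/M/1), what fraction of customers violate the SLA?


W ~ Exponential(μ−λ) for M/M/1.
μ − λ = 63.37 − 22.47 = 40.9000
P(W > t) = e^{−(μ−λ)t} = e^{−0.9243} = 0.396793

Final: 0.396793


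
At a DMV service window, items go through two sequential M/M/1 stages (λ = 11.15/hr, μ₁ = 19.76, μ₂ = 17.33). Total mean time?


Each node sees arrival rate λ = 11.15/hr (tandem ⇒ throughput preserved).
W₁ = 1/(μ₁−λ) = 1/(19.76−11.15) = 0.11614 hr
W₂ = 1/(μ₂−λ) = 1/(17.33−11.15) = 0.16181 hr
W_total = W₁ + W₂ = 0.11614 + 0.16181 = 0.27796 hr

Final: 0.27796 hr


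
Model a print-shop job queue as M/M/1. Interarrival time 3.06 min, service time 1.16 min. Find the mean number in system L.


λ = 60/3.06 = 19.6078 /hr
μ = 60/1.16 = 51.7241 /hr
ρ = λ/μ = 19.6078/51.7241 = 0.3791
L = ρ/(1−ρ) = 0.3791/0.6209 = 0.6105

Final: 0.6105


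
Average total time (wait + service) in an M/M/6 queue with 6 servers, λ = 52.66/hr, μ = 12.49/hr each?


a = 4.2162; ρ = 0.7027; P₀ = 0.012969
Lq = P₀·a^c·ρ/(c!(1−ρ)²) = 0.80438
Wq = Lq/λ = 0.80438/52.66 = 0.01527 hr
W = Wq + 1/μ = 0.01527 + 0.08006 = 0.09534 hr

Final: 0.09534 hr


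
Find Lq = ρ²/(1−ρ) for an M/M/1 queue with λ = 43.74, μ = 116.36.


ρ = 43.74/116.36 = 0.3759
Lq = ρ²/(1−ρ) = 0.1413/0.6241 = 0.2264

Final: 0.2264


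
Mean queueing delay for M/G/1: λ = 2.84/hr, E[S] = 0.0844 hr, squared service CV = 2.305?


ρ = λ·E[S] = 2.84·0.0844 = 0.2397
E[S²] = E[S]²(1+C_s²) = 0.0844²·(1+2.305) = 0.023543
Wq = λ·E[S²]/(2(1−ρ)) = 2.84·0.023543/(2·0.7603) = 0.04397 hr

Final: 0.04397 hr


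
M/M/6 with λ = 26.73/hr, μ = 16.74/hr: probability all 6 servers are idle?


a = λ/μ = 26.73/16.74 = 1.5968; ρ = a/c = 0.2661
Σ_{k=0}^{5} a^k/k! (terms k=0..5) = 1.00000 + 1.59677 + 1.27484 + 0.67855 + 0.27087 + 0.08650 = 4.90754
Tail: a^6/(6!(1−ρ)) = 16.57529/(720·0.7339) = 0.03137
P₀ = 1/(4.90754 + 0.03137) = 1/4.93891 = 0.202474

Final: 0.202474


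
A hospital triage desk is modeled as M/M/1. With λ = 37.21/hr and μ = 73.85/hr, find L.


ρ = λ/μ = 37.21/73.85 = 0.5039
L = ρ/(1−ρ) = 0.5039/(1 − 0.5039) = 0.5039/0.4961 = 1.0156

Final: 1.0156


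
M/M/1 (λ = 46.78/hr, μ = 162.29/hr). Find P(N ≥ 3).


ρ = 46.78/162.29 = 0.2882
P(N ≥ n) = ρ^n = 0.2882^3 = 0.023950

Final: 0.023950


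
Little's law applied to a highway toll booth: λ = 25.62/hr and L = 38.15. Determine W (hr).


W = L/λ = 38.15/25.62 = 1.4891 hr

Final: 1.4891 hr


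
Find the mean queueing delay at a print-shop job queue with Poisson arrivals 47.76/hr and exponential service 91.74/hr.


ρ = 47.76/91.74 = 0.5206
Wq = ρ/(μ−λ) = 0.5206/(91.74 − 47.76) = 0.5206/43.98 = 0.01184 hr

Final: 0.01184 hr


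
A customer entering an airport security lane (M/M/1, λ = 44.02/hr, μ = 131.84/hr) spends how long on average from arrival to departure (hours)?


W = 1/(μ−λ) = 1/(131.84 − 44.02) = 1/87.82 = 0.01139 hr

Final: 0.01139 hr


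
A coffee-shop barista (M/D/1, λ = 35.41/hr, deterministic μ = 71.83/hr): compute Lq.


ρ = 35.41/71.83 = 0.4930
M/D/1: Lq = ρ²/(2(1−ρ)) = 0.2430/(2·0.5070) = 0.23965

Final: 0.23965


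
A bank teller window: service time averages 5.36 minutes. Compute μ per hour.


μ = 1/(service time) in consistent units.
1 hour = 60 min, so μ = 60/5.36 = 11.1940 per hour

Final: 11.1940 /hr


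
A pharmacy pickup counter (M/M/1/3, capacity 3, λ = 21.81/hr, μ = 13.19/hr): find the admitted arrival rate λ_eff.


ρ = 1.6535; P_K = (1−ρ)ρ^3/(1−ρ^4) = 0.456266
λ_eff = λ(1 − P_K) = 21.81·(1 − 0.456266) = 21.81·0.543734 = 11.8588 /hr

Final: 11.8588 /hr


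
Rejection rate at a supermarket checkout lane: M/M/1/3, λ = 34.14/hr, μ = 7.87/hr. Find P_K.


ρ = λ/μ = 34.14/7.87 = 4.3380
P_K = (1−ρ)ρ^K/(1−ρ^(K+1)) = (-3.3380·81.633112)/(1 − 354.123818)
= -272.490706/-353.123818 = 0.771658

Final: 0.771658


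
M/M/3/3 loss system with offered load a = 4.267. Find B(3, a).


B(c,a) = (a^c/c!) / Σ_{k=0}^{c} a^k/k!
a^3/3! = 12.948417
Σ terms (k=0..3): 1.00000 + 4.26700 + 9.10364 + 12.94842 = 27.319062
B = 12.948417/27.319062 = 0.473970

Final: 0.473970


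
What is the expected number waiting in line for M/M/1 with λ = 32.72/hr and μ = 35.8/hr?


ρ = 32.72/35.8 = 0.9140
Lq = ρ²/(1−ρ) = 0.8353/0.08603 = 9.7094

Final: 9.7094


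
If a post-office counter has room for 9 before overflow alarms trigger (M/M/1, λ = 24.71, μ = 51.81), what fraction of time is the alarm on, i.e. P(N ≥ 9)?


ρ = 24.71/51.81 = 0.4769
P(N ≥ n) = ρ^n = 0.4769^9 = 0.001277

Final: 0.001277


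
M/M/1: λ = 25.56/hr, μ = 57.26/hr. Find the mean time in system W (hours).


W = 1/(μ−λ) = 1/(57.26 − 25.56) = 1/31.70 = 0.03155 hr

Final: 0.03155 hr


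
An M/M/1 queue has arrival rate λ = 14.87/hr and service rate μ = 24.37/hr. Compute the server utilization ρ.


ρ = λ/μ = 14.87/24.37 = 0.6102

Final: 0.6102


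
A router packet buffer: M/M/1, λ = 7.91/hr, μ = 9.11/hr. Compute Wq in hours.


ρ = 7.91/9.11 = 0.8683
Wq = ρ/(μ−λ) = 0.8683/(9.11 − 7.91) = 0.8683/1.20 = 0.7236 hr

Final: 0.7236 hr


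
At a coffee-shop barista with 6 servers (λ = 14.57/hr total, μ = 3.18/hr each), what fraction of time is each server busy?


ρ = λ/(cμ) = 14.57/(6·3.18) = 14.57/19.08 = 0.7636

Final: 0.7636


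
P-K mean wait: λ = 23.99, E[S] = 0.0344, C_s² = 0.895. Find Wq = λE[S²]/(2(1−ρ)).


ρ = λ·E[S] = 23.99·0.0344 = 0.8253
E[S²] = E[S]²(1+C_s²) = 0.0344²·(1+0.895) = 0.002242
Wq = λ·E[S²]/(2(1−ρ)) = 23.99·0.002242/(2·0.1747) = 0.15393 hr

Final: 0.15393 hr


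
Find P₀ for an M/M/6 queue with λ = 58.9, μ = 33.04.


a = λ/μ = 58.9/33.04 = 1.7827; ρ = a/c = 0.2971
Σ_{k=0}^{5} a^k/k! (terms k=0..5) = 1.00000 + 1.78269 + 1.58899 + 0.94422 + 0.42081 + 0.15004 = 5.88675
Tail: a^6/(6!(1−ρ)) = 32.09605/(720·0.7029) = 0.06342
P₀ = 1/(5.88675 + 0.06342) = 1/5.95017 = 0.168062

Final: 0.168062


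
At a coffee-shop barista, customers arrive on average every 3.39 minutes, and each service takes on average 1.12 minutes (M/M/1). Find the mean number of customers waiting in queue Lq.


λ = 60/3.39 = 17.6991 /hr
μ = 60/1.12 = 53.5714 /hr
ρ = λ/μ = 17.6991/53.5714 = 0.3304
Lq = ρ²/(1−ρ) = 0.1092/0.6696 = 0.1630

Final: 0.1630


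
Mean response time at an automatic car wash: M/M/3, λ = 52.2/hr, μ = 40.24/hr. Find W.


a = 1.2972; ρ = 0.4324; P₀ = 0.264579
Lq = P₀·a^c·ρ/(c!(1−ρ)²) = 0.12920
Wq = Lq/λ = 0.12920/52.2 = 0.002475 hr
W = Wq + 1/μ = 0.002475 + 0.02485 = 0.02733 hr

Final: 0.02733 hr


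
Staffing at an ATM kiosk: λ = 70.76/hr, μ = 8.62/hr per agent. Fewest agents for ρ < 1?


Stability requires cμ > λ ⇔ c > λ/μ.
λ/μ = 70.76/8.62 = 8.2088
Minimum integer c = ⌊8.2088⌋ + 1 = 9
Check: 9·8.62 = 77.58 > 70.76, while 8·8.62 = 68.96 ≤ 70.76

Final: 9 servers


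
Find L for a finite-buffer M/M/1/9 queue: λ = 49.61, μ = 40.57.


ρ = 49.61/40.57 = 1.2228
L = ρ[1 − (K+1)ρ^K + Kρ^(K+1)] / [(1−ρ)(1−ρ^(K+1))]
Numerator: 1.2228·(1 − 10·6.113332 + 9·7.475534) = 8.738896
Denominator: (-0.2228)·(-6.475534) = 1.442909
L = 8.738896/1.442909 = 6.0564

Final: 6.0564


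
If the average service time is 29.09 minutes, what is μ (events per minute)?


μ = 1/(service time) in consistent units.
1 minute = 1 min, so μ = 1/29.09 = 0.03438 per minute

Final: 0.03438 /min


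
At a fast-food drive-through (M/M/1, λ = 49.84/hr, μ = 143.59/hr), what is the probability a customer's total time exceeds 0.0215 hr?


W ~ Exponential(μ−λ) for M/M/1.
μ − λ = 143.59 − 49.84 = 93.7500
P(W > t) = e^{−(μ−λ)t} = e^{−2.0156} = 0.133237

Final: 0.133237


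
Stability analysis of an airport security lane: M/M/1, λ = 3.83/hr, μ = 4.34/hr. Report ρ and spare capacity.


Total capacity cμ = 1·4.34 = 4.34/hr
ρ = λ/(cμ) = 3.83/4.34 = 0.8825
Stable ⇔ ρ < 1: YES
Spare capacity = cμ − λ = 4.34 − 3.83 = 0.51/hr

Final: ρ = 0.8825; stable; margin = 0.51/hr


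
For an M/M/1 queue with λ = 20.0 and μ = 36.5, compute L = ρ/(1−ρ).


ρ = λ/μ = 20.0/36.5 = 0.5479
L = ρ/(1−ρ) = 0.5479/(1 − 0.5479) = 0.5479/0.4521 = 1.2121

Final: 1.2121


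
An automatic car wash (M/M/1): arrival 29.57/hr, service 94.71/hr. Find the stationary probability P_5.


ρ = 29.57/94.71 = 0.3122
P_n = (1−ρ)·ρ^n = (1 − 0.3122)·0.3122^5 = 0.6878·0.002967 = 0.002040

Final: 0.002040


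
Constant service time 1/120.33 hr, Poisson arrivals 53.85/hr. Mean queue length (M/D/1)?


ρ = 53.85/120.33 = 0.4475
M/D/1: Lq = ρ²/(2(1−ρ)) = 0.2003/(2·0.5525) = 0.18125

Final: 0.18125


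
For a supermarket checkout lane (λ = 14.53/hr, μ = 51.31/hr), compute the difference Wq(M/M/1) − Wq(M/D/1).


ρ = 14.53/51.31 = 0.2832
Wq(M/M/1) = ρ/(μ−λ) = 0.2832/36.78 = 0.007699 hr
Wq(M/D/1) = ρ/(2(μ−λ)) = 0.003850 hr
Savings = 0.007699 − 0.003850 = 0.003850 hr

Final: 0.003850 hr


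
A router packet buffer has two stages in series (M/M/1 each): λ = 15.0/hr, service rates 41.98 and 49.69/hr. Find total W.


Each node sees arrival rate λ = 15.0/hr (tandem ⇒ throughput preserved).
W₁ = 1/(μ₁−λ) = 1/(41.98−15.0) = 0.03706 hr
W₂ = 1/(μ₂−λ) = 1/(49.69−15.0) = 0.02883 hr
W_total = W₁ + W₂ = 0.03706 + 0.02883 = 0.06589 hr

Final: 0.06589 hr


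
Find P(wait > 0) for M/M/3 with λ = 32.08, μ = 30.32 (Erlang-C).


a = λ/μ = 1.0580; ρ = a/3 = 0.3527
P₀ = 0.342144 (from M/M/c formula)
C(c,a) = [a^c/(c!(1−ρ))]·P₀ = [1.18445/(6·0.6473)]·0.342144
= 0.30496·0.342144 = 0.104341

Final: 0.104341


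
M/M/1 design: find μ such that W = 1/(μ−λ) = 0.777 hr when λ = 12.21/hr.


W = 1/(μ−λ) ⇒ μ − λ = 1/W = 1/0.777 = 1.2870
μ = λ + 1/W = 12.21 + 1.2870 = 13.4970 per hr

Final: 13.4970 /hr


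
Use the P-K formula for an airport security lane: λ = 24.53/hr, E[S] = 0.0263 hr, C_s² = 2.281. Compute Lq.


ρ = λ·E[S] = 24.53·0.0263 = 0.6451
Lq = ρ²(1+C_s²)/(2(1−ρ)) = 0.4162·(1+2.281)/(2·0.3549)
= 0.4162·3.2810/0.7097 = 1.92409

Final: 1.92409


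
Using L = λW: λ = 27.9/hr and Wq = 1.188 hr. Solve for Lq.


Lq = λWq = 27.9·1.188 = 33.1452

Final: 33.1452


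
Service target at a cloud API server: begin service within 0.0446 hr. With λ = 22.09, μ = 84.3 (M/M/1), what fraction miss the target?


ρ = 22.09/84.3 = 0.2620
P(Wq > t) = ρ·e^{−(μ−λ)t} = 0.2620·e^{−2.7746}
= 0.2620·0.062377 = 0.016345

Final: 0.016345


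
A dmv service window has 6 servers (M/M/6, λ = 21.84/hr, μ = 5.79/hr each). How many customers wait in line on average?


a = λ/μ = 3.7720; ρ = a/6 = 0.6287
P₀ = 0.021550
Lq = P₀·a^c·ρ / (c!·(1−ρ)²) = 0.021550·2880.34442·0.6287/(720·0.13789)
= 0.39307

Final: 0.39307


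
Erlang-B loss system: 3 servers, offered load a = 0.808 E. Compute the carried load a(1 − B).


B(3,0.808) = 0.039561 (Erlang-B)
Carried load = a(1 − B) = 0.808·(1 − 0.039561) = 0.808·0.960439 = 0.7760 E

Final: 0.7760 Erlangs


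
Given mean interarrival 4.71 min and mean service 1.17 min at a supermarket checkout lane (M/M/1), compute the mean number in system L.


λ = 60/4.71 = 12.7389 /hr
μ = 60/1.17 = 51.2821 /hr
ρ = λ/μ = 12.7389/51.2821 = 0.2484
L = ρ/(1−ρ) = 0.2484/0.7516 = 0.3305

Final: 0.3305


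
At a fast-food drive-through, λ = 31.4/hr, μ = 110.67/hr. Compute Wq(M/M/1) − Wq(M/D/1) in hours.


ρ = 31.4/110.67 = 0.2837
Wq(M/M/1) = ρ/(μ−λ) = 0.2837/79.27 = 0.003579 hr
Wq(M/D/1) = ρ/(2(μ−λ)) = 0.001790 hr
Savings = 0.003579 − 0.001790 = 0.001790 hr

Final: 0.001790 hr


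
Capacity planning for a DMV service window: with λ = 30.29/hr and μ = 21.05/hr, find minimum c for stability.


Stability requires cμ > λ ⇔ c > λ/μ.
λ/μ = 30.29/21.05 = 1.4390
Minimum integer c = ⌊1.4390⌋ + 1 = 2
Check: 2·21.05 = 42.10 > 30.29, while 1·21.05 = 21.05 ≤ 30.29

Final: 2 servers


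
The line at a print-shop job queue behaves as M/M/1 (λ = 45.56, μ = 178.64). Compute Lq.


ρ = 45.56/178.64 = 0.2550
Lq = ρ²/(1−ρ) = 0.06504/0.7450 = 0.08731

Final: 0.08731


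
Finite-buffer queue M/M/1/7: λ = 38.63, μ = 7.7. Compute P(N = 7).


ρ = λ/μ = 38.63/7.7 = 5.0169
P_K = (1−ρ)ρ^K/(1−ρ^(K+1)) = (-4.0169·79990.402262)/(1 − 401302.498619)
= -321312.096358/-401301.498619 = 0.800675

Final: 0.800675


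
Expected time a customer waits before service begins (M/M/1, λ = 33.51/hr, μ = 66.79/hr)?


ρ = 33.51/66.79 = 0.5017
Wq = ρ/(μ−λ) = 0.5017/(66.79 − 33.51) = 0.5017/33.28 = 0.01508 hr

Final: 0.01508 hr


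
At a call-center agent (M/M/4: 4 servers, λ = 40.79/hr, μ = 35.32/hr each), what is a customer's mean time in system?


a = 1.1549; ρ = 0.2887; P₀ = 0.314204
Lq = P₀·a^c·ρ/(c!(1−ρ)²) = 0.01329
Wq = Lq/λ = 0.01329/40.79 = 0.0003258 hr
W = Wq + 1/μ = 0.0003258 + 0.02831 = 0.02864 hr

Final: 0.02864 hr


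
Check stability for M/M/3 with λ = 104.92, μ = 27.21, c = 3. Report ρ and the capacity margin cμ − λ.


Total capacity cμ = 3·27.21 = 81.63/hr
ρ = λ/(cμ) = 104.92/81.63 = 1.2853
Stable ⇔ ρ < 1: NO
Spare capacity = cμ − λ = 81.63 − 104.92 = -23.29/hr

Final: ρ = 1.2853; unstable; margin = -23.29/hr


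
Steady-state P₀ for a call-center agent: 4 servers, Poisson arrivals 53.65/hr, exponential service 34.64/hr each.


a = λ/μ = 53.65/34.64 = 1.5488; ρ = a/c = 0.3872
Σ_{k=0}^{3} a^k/k! (terms k=0..3) = 1.00000 + 1.54879 + 1.19937 + 0.61919 = 4.36735
Tail: a^4/(4!(1−ρ)) = 5.75397/(24·0.6128) = 0.39123
P₀ = 1/(4.36735 + 0.39123) = 1/4.75858 = 0.210147

Final: 0.210147


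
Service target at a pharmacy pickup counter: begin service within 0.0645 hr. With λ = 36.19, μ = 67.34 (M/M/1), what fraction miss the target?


ρ = 36.19/67.34 = 0.5374
P(Wq > t) = ρ·e^{−(μ−λ)t} = 0.5374·e^{−2.0092}
= 0.5374·0.134099 = 0.072068

Final: 0.072068


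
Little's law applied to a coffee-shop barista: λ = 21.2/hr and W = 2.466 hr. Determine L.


L = λW = 21.2·2.466 = 52.2792

Final: 52.2792


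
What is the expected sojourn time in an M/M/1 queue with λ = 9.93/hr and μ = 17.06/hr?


W = 1/(μ−λ) = 1/(17.06 − 9.93) = 1/7.13 = 0.1403 hr

Final: 0.1403 hr


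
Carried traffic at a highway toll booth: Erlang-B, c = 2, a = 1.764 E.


B(2,1.764) = 0.360163 (Erlang-B)
Carried load = a(1 − B) = 1.764·(1 − 0.360163) = 1.764·0.639837 = 1.1287 E

Final: 1.1287 Erlangs


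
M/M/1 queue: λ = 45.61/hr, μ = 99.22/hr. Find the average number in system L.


ρ = λ/μ = 45.61/99.22 = 0.4597
L = ρ/(1−ρ) = 0.4597/(1 − 0.4597) = 0.4597/0.5403 = 0.8508

Final: 0.8508


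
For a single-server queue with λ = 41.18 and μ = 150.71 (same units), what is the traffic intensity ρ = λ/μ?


ρ = λ/μ = 41.18/150.71 = 0.2732

Final: 0.2732


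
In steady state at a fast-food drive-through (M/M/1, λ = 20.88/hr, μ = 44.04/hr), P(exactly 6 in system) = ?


ρ = 20.88/44.04 = 0.4741
P_n = (1−ρ)·ρ^n = (1 − 0.4741)·0.4741^6 = 0.5259·0.011358 = 0.005973

Final: 0.005973


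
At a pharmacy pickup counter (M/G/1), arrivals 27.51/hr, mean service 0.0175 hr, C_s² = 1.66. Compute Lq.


ρ = λ·E[S] = 27.51·0.0175 = 0.4814
Lq = ρ²(1+C_s²)/(2(1−ρ)) = 0.2318·(1+1.66)/(2·0.5186)
= 0.2318·2.6600/1.0372 = 0.59443

Final: 0.59443


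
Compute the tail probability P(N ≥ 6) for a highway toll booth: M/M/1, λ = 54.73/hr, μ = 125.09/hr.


ρ = 54.73/125.09 = 0.4375
P(N ≥ n) = ρ^n = 0.4375^6 = 0.007015

Final: 0.007015


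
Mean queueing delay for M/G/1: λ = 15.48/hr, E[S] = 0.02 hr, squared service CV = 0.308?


ρ = λ·E[S] = 15.48·0.02 = 0.3096
E[S²] = E[S]²(1+C_s²) = 0.02²·(1+0.308) = 0.0005232
Wq = λ·E[S²]/(2(1−ρ)) = 15.48·0.0005232/(2·0.6904) = 0.005866 hr

Final: 0.005866 hr


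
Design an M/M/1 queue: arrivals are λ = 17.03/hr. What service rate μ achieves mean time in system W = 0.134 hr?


W = 1/(μ−λ) ⇒ μ − λ = 1/W = 1/0.134 = 7.4627
μ = λ + 1/W = 17.03 + 7.4627 = 24.4927 per hr

Final: 24.4927 /hr


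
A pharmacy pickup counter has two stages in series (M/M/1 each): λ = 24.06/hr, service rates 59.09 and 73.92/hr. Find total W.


Each node sees arrival rate λ = 24.06/hr (tandem ⇒ throughput preserved).
W₁ = 1/(μ₁−λ) = 1/(59.09−24.06) = 0.02855 hr
W₂ = 1/(μ₂−λ) = 1/(73.92−24.06) = 0.02006 hr
W_total = W₁ + W₂ = 0.02855 + 0.02006 = 0.04860 hr

Final: 0.04860 hr


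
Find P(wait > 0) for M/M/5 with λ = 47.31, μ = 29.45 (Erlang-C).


a = λ/μ = 1.6065; ρ = a/5 = 0.3213
P₀ = 0.200136 (from M/M/c formula)
C(c,a) = [a^c/(c!(1−ρ))]·P₀ = [10.69888/(120·0.6787)]·0.200136
= 0.13136·0.200136 = 0.026290

Final: 0.026290


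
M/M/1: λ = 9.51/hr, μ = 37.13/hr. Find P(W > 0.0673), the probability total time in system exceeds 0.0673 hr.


W ~ Exponential(μ−λ) for M/M/1.
μ − λ = 37.13 − 9.51 = 27.6200
P(W > t) = e^{−(μ−λ)t} = e^{−1.8588} = 0.155855

Final: 0.155855


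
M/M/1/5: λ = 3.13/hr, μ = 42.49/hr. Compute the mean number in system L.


ρ = 3.13/42.49 = 0.07366
L = ρ[1 − (K+1)ρ^K + Kρ^(K+1)] / [(1−ρ)(1−ρ^(K+1))]
Numerator: 0.07366·(1 − 6·0.000002169 + 5·0.0000001598) = 0.073663
Denominator: (0.9263)·(1.000000) = 0.926335
L = 0.073663/0.926335 = 0.07952

Final: 0.07952


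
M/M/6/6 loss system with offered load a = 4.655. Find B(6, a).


B(c,a) = (a^c/c!) / Σ_{k=0}^{c} a^k/k!
a^6/6! = 14.131414
Σ terms (k=0..6): 1.00000 + 4.65500 + 10.83451 + 16.81155 + 19.56444 + 18.21450 + 14.13141 = 85.211419
B = 14.131414/85.211419 = 0.165839

Final: 0.165839


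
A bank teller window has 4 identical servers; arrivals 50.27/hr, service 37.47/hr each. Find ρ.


ρ = λ/(cμ) = 50.27/(4·37.47) = 50.27/149.88 = 0.3354

Final: 0.3354


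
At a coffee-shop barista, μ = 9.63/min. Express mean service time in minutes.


Mean service time = 1/μ = 1/9.63 minute = 0.10384 minute
In minutes: 0.10384 × 1 = 0.1038 min

Final: 0.1038 min


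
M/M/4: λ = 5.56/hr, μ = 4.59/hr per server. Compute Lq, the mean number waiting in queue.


a = λ/μ = 1.2113; ρ = a/4 = 0.3028
P₀ = 0.296745
Lq = P₀·a^c·ρ / (c!·(1−ρ)²) = 0.296745·2.15302·0.3028/(24·0.48604)
= 0.01659

Final: 0.01659


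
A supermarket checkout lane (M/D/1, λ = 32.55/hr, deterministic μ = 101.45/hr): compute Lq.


ρ = 32.55/101.45 = 0.3208
M/D/1: Lq = ρ²/(2(1−ρ)) = 0.1029/(2·0.6792) = 0.07579

Final: 0.07579


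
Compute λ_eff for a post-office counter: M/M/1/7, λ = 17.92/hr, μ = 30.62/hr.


ρ = 0.5852; P_K = (1−ρ)ρ^7/(1−ρ^8) = 0.009889
λ_eff = λ(1 − P_K) = 17.92·(1 − 0.009889) = 17.92·0.990111 = 17.7428 /hr

Final: 17.7428 /hr


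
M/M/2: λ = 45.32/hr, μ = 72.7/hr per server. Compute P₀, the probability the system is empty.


a = λ/μ = 45.32/72.7 = 0.6234; ρ = a/c = 0.3117
Σ_{k=0}^{1} a^k/k! (terms k=0..1) = 1.00000 + 0.62338 = 1.62338
Tail: a^2/(2!(1−ρ)) = 0.38861/(2·0.6883) = 0.28229
P₀ = 1/(1.62338 + 0.28229) = 1/1.90568 = 0.524748

Final: 0.524748


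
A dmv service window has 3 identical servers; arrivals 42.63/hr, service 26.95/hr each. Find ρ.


ρ = λ/(cμ) = 42.63/(3·26.95) = 42.63/80.85 = 0.5273

Final: 0.5273


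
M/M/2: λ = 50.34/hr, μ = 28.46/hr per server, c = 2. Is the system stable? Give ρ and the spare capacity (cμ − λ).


Total capacity cμ = 2·28.46 = 56.92/hr
ρ = λ/(cμ) = 50.34/56.92 = 0.8844
Stable ⇔ ρ < 1: YES
Spare capacity = cμ − λ = 56.92 − 50.34 = 6.58/hr

Final: ρ = 0.8844; stable; margin = 6.58/hr


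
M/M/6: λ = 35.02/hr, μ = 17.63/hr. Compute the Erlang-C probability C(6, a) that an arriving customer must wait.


a = λ/μ = 1.9864; ρ = a/6 = 0.3311
P₀ = 0.136996 (from M/M/c formula)
C(c,a) = [a^c/(c!(1−ρ))]·P₀ = [61.43035/(720·0.6689)]·0.136996
= 0.12755·0.136996 = 0.017473

Final: 0.017473


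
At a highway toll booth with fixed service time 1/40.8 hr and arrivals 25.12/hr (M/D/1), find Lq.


ρ = 25.12/40.8 = 0.6157
M/D/1: Lq = ρ²/(2(1−ρ)) = 0.3791/(2·0.3843) = 0.49318

Final: 0.49318


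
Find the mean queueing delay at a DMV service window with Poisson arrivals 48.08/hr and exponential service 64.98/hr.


ρ = 48.08/64.98 = 0.7399
Wq = ρ/(μ−λ) = 0.7399/(64.98 − 48.08) = 0.7399/16.90 = 0.04378 hr

Final: 0.04378 hr
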